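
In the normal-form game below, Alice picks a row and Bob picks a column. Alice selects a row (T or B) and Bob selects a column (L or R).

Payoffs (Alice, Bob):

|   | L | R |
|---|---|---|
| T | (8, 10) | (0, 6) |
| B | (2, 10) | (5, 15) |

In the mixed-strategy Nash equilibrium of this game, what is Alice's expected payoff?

40/11

First find q, the probability Bob plays L, from Alice's indifference between T and B: 8q = 2q + 5(1−q), giving q = 5/11.
Since Alice is indifferent in equilibrium, Alice's expected payoff equals the payoff from either row against (5/11, 6/11). Using T: 8(5/11) = 40/11.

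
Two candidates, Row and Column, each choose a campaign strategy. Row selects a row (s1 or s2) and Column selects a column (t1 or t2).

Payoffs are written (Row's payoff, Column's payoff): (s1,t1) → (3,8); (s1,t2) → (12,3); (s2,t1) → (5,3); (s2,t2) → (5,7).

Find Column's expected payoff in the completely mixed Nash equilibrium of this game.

47/9

First find p, the probability Row plays s1, from Column's indifference between t1 and t2: 8p + 3(1−p) = 3p + 7(1−p), giving p = 4/9.
Since Column is indifferent in equilibrium, Column's expected payoff equals the payoff from either column against (4/9, 5/9). Using t1: 8(4/9) + 3(5/9) = 47/9.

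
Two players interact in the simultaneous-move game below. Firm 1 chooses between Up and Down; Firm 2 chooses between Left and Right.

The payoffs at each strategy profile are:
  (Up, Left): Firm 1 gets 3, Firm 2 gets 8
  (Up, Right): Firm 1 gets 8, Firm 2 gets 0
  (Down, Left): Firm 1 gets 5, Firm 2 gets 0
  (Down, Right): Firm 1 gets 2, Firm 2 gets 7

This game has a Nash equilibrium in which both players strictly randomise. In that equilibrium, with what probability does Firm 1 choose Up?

Let x be the probability that Firm 1 plays Up. In a completely mixed equilibrium, Firm 2 must be indifferent between Left and Right.
Firm 2's expected payoff from Left is 8x; from Right it is 7(1−x).
Setting these equal: 8x = −7x + 7, so x = 7/15.

7/15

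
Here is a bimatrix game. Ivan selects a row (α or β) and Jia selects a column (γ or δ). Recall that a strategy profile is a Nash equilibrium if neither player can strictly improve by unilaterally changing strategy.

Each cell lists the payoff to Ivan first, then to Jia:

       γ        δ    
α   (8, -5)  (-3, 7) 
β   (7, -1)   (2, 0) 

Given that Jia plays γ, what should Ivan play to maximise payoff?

α

Against γ, Ivan earns 8 from α and 7 from β.
So α is the best response.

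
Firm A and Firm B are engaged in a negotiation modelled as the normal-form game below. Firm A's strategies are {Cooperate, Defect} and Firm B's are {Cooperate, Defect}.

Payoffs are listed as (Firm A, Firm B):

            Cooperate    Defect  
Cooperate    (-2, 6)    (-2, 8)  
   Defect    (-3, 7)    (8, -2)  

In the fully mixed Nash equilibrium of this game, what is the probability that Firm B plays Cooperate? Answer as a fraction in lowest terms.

Let c be the probability that Firm B plays Cooperate. In a completely mixed equilibrium, Firm A must be indifferent between Cooperate and Defect.
Firm A's expected payoff from Cooperate is −2c − 2(1−c); from Defect it is −3c + 8(1−c).
Setting these equal: -2 = −11c + 8, so c = 10/11.

10/11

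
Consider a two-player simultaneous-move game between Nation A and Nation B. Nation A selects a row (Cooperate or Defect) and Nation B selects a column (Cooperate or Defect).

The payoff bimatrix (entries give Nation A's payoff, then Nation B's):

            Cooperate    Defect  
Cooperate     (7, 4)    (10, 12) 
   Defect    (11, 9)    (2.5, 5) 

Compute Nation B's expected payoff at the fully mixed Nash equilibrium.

22/3

First find x, the probability Nation A plays Cooperate, from Nation B's indifference between Cooperate and Defect: 4x + 9(1−x) = 12x + 5(1−x), giving x = 1/3.
Since Nation B is indifferent in equilibrium, Nation B's expected payoff equals the payoff from either column against (1/3, 2/3). Using Cooperate: 4(1/3) + 9(2/3) = 22/3.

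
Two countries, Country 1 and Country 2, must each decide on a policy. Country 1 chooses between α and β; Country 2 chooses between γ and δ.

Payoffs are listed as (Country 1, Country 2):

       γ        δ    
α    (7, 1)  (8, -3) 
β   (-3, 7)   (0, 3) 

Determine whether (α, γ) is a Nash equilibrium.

At (α, γ), Country 1 earns 7; switching to β would give -3, so Country 1 has no profitable deviation.
Country 2 earns 1; switching to δ would give -3, so Country 2 has no profitable deviation.
Neither player can gain by a unilateral deviation, so this profile is a Nash equilibrium.

Yes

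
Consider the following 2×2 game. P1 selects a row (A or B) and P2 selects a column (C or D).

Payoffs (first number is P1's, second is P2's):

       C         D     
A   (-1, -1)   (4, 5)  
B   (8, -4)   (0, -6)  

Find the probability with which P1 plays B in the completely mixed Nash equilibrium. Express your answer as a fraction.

Let r be the probability that P1 plays A. In a completely mixed equilibrium, P2 must be indifferent between C and D.
P2's expected payoff from C is −r − 4(1−r); from D it is 5r − 6(1−r).
Setting these equal: 3r − 4 = 11r − 6, so r = 1/4.
Therefore P1 plays B with probability 1 − 1/4 = 3/4.

3/4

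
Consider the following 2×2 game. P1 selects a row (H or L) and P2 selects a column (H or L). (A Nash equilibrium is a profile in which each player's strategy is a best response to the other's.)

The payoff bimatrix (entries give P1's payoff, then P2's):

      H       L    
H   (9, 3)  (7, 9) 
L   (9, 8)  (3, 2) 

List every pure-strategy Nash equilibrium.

(H, L) and (L, H)

(H, H): P2 prefers L (9 > 3) — not an equilibrium.
(H, L): P1 gets 7 ≥ 3 from L, and P2 gets 9 ≥ 3 from H — Nash equilibrium.
(L, H): P1 gets 9 ≥ 9 from H, and P2 gets 8 ≥ 2 from L — Nash equilibrium.
(L, L): P1 prefers H (7 > 3); P2 prefers H (8 > 2) — not an equilibrium.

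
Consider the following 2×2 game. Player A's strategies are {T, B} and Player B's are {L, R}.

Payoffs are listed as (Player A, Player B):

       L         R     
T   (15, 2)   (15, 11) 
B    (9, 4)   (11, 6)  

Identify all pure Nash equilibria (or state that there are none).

(T, L): Player B prefers R (11 > 2) — not an equilibrium.
(T, R): Player A gets 15 ≥ 11 from B, and Player B gets 11 ≥ 2 from L — Nash equilibrium.
(B, L): Player A prefers T (15 > 9); Player B prefers R (6 > 4) — not an equilibrium.
(B, R): Player A prefers T (15 > 11) — not an equilibrium.

(T, R)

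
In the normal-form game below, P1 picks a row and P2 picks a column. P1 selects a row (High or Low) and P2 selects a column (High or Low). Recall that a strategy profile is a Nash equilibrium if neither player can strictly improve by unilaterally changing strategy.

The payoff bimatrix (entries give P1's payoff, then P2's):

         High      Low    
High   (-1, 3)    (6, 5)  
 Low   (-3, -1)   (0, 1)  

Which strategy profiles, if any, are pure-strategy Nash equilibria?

(High, High): P2 prefers Low (5 > 3) — not an equilibrium.
(High, Low): P1 gets 6 ≥ 0 from Low, and P2 gets 5 ≥ 3 from High — Nash equilibrium.
(Low, High): P1 prefers High (-1 > -3); P2 prefers Low (1 > -1) — not an equilibrium.
(Low, Low): P1 prefers High (6 > 0) — not an equilibrium.

(High, Low)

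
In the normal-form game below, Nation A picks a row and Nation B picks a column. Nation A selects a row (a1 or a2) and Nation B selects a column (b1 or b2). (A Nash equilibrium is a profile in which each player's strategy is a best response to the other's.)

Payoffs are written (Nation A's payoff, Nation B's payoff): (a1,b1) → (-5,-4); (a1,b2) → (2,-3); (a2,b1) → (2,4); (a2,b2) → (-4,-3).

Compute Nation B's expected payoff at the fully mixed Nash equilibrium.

First find p, the probability Nation A plays a1, from Nation B's indifference between b1 and b2: −4p + 4(1−p) = −3p − 3(1−p), giving p = 7/8.
Since Nation B is indifferent in equilibrium, Nation B's expected payoff equals the payoff from either column against (7/8, 1/8). Using b1: −4(7/8) + 4(1/8) = -3.

-3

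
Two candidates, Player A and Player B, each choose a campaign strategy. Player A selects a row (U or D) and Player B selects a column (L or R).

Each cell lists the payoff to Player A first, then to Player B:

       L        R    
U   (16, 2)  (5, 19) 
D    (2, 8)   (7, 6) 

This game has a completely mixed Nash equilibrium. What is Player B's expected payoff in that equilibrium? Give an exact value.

First find x, the probability Player A plays U, from Player B's indifference between L and R: 2x + 8(1−x) = 19x + 6(1−x), giving x = 2/19.
Since Player B is indifferent in equilibrium, Player B's expected payoff equals the payoff from either column against (2/19, 17/19). Using L: 2(2/19) + 8(17/19) = 140/19.

140/19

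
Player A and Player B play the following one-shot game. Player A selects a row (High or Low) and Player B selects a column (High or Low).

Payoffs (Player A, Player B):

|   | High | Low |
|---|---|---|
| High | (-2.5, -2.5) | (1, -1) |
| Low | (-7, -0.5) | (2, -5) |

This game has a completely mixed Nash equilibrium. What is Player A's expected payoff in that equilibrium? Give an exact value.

4/11

First find y, the probability Player B plays High, from Player A's indifference between High and Low: −2.5y + (1−y) = −7y + 2(1−y), giving y = 2/11.
Since Player A is indifferent in equilibrium, Player A's expected payoff equals the payoff from either row against (2/11, 9/11). Using High: −2.5(2/11) + (9/11) = 4/11.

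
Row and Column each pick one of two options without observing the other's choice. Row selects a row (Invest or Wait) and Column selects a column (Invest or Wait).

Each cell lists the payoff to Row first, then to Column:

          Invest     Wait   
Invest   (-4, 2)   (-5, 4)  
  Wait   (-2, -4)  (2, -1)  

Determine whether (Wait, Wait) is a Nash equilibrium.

Yes

At (Wait, Wait), Row earns 2; switching to Invest would give -5, so Row has no profitable deviation.
Column earns -1; switching to Invest would give -4, so Column has no profitable deviation.
Neither player can gain by a unilateral deviation, so this profile is a Nash equilibrium.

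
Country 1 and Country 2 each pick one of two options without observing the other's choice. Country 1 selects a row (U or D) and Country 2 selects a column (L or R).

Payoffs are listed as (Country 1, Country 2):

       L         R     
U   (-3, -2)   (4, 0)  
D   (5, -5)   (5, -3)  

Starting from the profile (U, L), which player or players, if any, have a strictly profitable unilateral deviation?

Both

Country 1 at (U, L) earns -3; deviating to D yields 5 — a strict improvement.
Country 2 earns -2; deviating to R yields 0 — a strict improvement.
Both Country 1 and Country 2 have strictly profitable deviations.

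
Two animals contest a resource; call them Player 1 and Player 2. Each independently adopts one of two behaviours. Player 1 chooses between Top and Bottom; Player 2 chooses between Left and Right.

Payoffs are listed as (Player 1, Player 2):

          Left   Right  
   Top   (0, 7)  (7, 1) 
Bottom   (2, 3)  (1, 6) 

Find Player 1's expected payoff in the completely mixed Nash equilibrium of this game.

First find q, the probability Player 2 plays Left, from Player 1's indifference between Top and Bottom: 7(1−q) = 2q + (1−q), giving q = 3/4.
Since Player 1 is indifferent in equilibrium, Player 1's expected payoff equals the payoff from either row against (3/4, 1/4). Using Top: 7(1/4) = 7/4.

7/4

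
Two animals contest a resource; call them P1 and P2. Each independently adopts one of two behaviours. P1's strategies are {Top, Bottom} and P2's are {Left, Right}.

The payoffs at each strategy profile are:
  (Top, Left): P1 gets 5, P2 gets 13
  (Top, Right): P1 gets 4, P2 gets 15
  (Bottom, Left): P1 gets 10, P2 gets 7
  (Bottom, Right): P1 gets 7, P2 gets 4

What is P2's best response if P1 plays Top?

Against Top, P2 earns 13 from Left and 15 from Right.
So Right is the best response.

Right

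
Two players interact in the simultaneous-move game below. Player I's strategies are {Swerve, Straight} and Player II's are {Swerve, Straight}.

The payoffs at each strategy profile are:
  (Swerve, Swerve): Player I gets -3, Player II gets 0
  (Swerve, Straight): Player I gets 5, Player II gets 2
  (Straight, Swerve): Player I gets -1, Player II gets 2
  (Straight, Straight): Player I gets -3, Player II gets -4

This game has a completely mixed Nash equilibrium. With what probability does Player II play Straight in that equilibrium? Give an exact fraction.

Let q be the probability that Player II plays Swerve. In a completely mixed equilibrium, Player I must be indifferent between Swerve and Straight.
Player I's expected payoff from Swerve is −3q + 5(1−q); from Straight it is −q − 3(1−q).
Setting these equal: −8q + 5 = 2q − 3, so q = 4/5.
Therefore Player II plays Straight with probability 1 − 4/5 = 1/5.

1/5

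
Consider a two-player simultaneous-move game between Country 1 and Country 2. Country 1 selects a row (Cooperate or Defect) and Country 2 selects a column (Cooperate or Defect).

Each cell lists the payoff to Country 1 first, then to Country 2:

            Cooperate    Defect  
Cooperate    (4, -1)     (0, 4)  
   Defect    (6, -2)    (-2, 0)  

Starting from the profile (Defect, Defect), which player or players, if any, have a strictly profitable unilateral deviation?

Country 1 at (Defect, Defect) earns -2; deviating to Cooperate yields 0 — a strict improvement.
Country 2 earns 0; deviating to Cooperate yields -2 — not better.
Only Country 1 has a strictly profitable deviation.

Country 1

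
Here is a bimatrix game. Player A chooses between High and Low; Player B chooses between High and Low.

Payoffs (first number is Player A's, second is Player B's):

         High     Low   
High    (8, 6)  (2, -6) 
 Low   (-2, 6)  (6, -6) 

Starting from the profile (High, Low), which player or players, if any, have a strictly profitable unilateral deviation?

Both

Player A at (High, Low) earns 2; deviating to Low yields 6 — a strict improvement.
Player B earns -6; deviating to High yields 6 — a strict improvement.
Both Player A and Player B have strictly profitable deviations.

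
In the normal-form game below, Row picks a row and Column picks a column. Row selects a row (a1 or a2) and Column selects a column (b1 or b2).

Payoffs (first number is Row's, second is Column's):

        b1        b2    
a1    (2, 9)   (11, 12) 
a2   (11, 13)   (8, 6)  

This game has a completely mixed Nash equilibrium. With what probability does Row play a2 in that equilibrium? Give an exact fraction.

3/10

Let x be the probability that Row plays a1. In a completely mixed equilibrium, Column must be indifferent between b1 and b2.
Column's expected payoff from b1 is 9x + 13(1−x); from b2 it is 12x + 6(1−x).
Setting these equal: −4x + 13 = 6x + 6, so x = 7/10.
Therefore Row plays a2 with probability 1 − 7/10 = 3/10.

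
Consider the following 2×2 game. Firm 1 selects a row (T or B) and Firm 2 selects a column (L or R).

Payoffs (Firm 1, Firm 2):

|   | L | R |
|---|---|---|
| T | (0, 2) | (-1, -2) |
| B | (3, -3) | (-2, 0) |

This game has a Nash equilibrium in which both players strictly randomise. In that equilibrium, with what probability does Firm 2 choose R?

Let c be the probability that Firm 2 plays L. In a completely mixed equilibrium, Firm 1 must be indifferent between T and B.
Firm 1's expected payoff from T is −(1−c); from B it is 3c − 2(1−c).
Setting these equal: c − 1 = 5c − 2, so c = 1/4.
Therefore Firm 2 plays R with probability 1 − 1/4 = 3/4.

3/4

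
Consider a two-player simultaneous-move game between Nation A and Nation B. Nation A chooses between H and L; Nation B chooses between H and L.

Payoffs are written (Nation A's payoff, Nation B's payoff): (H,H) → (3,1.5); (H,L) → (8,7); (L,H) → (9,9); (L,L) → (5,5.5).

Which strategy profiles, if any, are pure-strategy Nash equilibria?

(H, L) and (L, H)

(H, H): Nation A prefers L (9 > 3); Nation B prefers L (7 > 1.5) — not an equilibrium.
(H, L): Nation A gets 8 ≥ 5 from L, and Nation B gets 7 ≥ 1.5 from H — Nash equilibrium.
(L, H): Nation A gets 9 ≥ 3 from H, and Nation B gets 9 ≥ 5.5 from L — Nash equilibrium.
(L, L): Nation A prefers H (8 > 5); Nation B prefers H (9 > 5.5) — not an equilibrium.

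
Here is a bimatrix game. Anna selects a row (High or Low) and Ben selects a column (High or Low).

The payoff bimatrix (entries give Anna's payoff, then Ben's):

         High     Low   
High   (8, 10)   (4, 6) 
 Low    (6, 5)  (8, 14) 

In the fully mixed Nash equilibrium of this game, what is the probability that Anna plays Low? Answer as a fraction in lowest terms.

Let x be the probability that Anna plays High. In a completely mixed equilibrium, Ben must be indifferent between High and Low.
Ben's expected payoff from High is 10x + 5(1−x); from Low it is 6x + 14(1−x).
Setting these equal: 5x + 5 = −8x + 14, so x = 9/13.
Therefore Anna plays Low with probability 1 − 9/13 = 4/13.

4/13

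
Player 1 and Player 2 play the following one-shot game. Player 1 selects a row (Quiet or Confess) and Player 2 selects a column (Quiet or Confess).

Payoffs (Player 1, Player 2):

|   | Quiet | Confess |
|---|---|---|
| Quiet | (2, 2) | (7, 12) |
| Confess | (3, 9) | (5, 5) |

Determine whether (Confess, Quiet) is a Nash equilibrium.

Yes

At (Confess, Quiet), Player 1 earns 3; switching to Quiet would give 2, so Player 1 has no profitable deviation.
Player 2 earns 9; switching to Confess would give 5, so Player 2 has no profitable deviation.
Neither player can gain by a unilateral deviation, so this profile is a Nash equilibrium.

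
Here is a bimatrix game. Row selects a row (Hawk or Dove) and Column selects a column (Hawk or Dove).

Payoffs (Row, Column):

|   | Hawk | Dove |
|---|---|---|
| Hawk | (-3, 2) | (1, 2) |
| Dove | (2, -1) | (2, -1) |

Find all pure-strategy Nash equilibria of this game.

(Hawk, Hawk): Row prefers Dove (2 > -3) — not an equilibrium.
(Hawk, Dove): Row prefers Dove (2 > 1) — not an equilibrium.
(Dove, Hawk): Row gets 2 ≥ -3 from Hawk, and Column gets -1 ≥ -1 from Dove — Nash equilibrium.
(Dove, Dove): Row gets 2 ≥ 1 from Hawk, and Column gets -1 ≥ -1 from Hawk — Nash equilibrium.

(Dove, Hawk) and (Dove, Dove)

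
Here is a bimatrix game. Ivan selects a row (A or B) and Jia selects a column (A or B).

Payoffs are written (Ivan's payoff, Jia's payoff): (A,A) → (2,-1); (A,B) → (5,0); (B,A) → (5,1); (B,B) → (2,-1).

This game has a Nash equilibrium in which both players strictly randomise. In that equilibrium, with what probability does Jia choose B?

1/2

Let y be the probability that Jia plays A. In a completely mixed equilibrium, Ivan must be indifferent between A and B.
Ivan's expected payoff from A is 2y + 5(1−y); from B it is 5y + 2(1−y).
Setting these equal: −3y + 5 = 3y + 2, so y = 1/2.
Therefore Jia plays B with probability 1 − 1/2 = 1/2.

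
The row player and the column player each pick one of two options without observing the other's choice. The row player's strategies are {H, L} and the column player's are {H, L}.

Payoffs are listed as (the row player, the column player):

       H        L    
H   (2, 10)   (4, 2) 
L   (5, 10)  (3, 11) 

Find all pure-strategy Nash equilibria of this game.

none

(H, H): the row player prefers L (5 > 2) — not an equilibrium.
(H, L): the column player prefers H (10 > 2) — not an equilibrium.
(L, H): the column player prefers L (11 > 10) — not an equilibrium.
(L, L): the row player prefers H (4 > 3) — not an equilibrium.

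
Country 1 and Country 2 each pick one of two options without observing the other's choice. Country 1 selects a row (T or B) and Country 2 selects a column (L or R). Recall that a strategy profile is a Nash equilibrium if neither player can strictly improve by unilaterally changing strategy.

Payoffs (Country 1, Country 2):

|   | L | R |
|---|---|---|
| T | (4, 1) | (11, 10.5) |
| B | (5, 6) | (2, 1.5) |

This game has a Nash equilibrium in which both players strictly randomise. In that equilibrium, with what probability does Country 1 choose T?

9/28

Let p be the probability that Country 1 plays T. In a completely mixed equilibrium, Country 2 must be indifferent between L and R.
Country 2's expected payoff from L is p + 6(1−p); from R it is 10.5p + 1.5(1−p).
Setting these equal: −5p + 6 = 9p + 1.5, so p = 9/28.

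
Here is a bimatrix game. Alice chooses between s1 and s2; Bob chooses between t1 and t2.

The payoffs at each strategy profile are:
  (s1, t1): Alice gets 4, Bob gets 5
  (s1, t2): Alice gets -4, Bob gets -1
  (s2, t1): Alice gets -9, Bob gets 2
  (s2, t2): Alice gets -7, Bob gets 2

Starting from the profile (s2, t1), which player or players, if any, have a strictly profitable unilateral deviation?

Alice

Alice at (s2, t1) earns -9; deviating to s1 yields 4 — a strict improvement.
Bob earns 2; deviating to t2 yields 2 — not better.
Only Alice has a strictly profitable deviation.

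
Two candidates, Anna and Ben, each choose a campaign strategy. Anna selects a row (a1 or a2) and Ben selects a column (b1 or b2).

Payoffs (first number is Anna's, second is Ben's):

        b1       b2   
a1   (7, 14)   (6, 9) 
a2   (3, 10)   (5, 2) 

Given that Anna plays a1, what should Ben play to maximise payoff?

Against a1, Ben earns 14 from b1 and 9 from b2.
So b1 is the best response.

b1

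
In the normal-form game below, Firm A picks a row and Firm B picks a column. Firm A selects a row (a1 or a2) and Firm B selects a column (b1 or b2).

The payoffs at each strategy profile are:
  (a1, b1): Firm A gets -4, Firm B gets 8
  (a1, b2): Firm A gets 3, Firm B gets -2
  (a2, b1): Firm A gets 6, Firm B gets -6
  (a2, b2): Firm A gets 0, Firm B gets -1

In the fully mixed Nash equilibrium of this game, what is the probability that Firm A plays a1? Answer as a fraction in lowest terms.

Let x be the probability that Firm A plays a1. In a completely mixed equilibrium, Firm B must be indifferent between b1 and b2.
Firm B's expected payoff from b1 is 8x − 6(1−x); from b2 it is −2x − (1−x).
Setting these equal: 14x − 6 = −x − 1, so x = 1/3.

1/3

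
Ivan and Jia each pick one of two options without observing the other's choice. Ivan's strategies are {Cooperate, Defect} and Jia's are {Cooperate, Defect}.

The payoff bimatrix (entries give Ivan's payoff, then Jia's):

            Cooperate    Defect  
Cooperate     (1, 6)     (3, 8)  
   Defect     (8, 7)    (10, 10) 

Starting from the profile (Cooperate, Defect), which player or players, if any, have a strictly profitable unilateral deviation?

Ivan at (Cooperate, Defect) earns 3; deviating to Defect yields 10 — a strict improvement.
Jia earns 8; deviating to Cooperate yields 6 — not better.
Only Ivan has a strictly profitable deviation.

Ivan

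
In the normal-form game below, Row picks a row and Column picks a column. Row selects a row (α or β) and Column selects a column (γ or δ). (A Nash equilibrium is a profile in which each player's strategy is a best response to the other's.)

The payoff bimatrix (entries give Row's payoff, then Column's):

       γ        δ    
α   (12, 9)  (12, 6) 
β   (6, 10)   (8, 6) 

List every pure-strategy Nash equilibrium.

(α, γ): Row gets 12 ≥ 6 from β, and Column gets 9 ≥ 6 from δ — Nash equilibrium.
(α, δ): Column prefers γ (9 > 6) — not an equilibrium.
(β, γ): Row prefers α (12 > 6) — not an equilibrium.
(β, δ): Row prefers α (12 > 8); Column prefers γ (10 > 6) — not an equilibrium.

(α, γ)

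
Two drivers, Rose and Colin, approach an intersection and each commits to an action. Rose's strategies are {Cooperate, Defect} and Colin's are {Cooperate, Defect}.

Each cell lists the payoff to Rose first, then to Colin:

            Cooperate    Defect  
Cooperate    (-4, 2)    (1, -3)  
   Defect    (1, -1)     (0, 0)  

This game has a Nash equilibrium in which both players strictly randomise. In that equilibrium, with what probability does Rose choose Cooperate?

Let r be the probability that Rose plays Cooperate. In a completely mixed equilibrium, Colin must be indifferent between Cooperate and Defect.
Colin's expected payoff from Cooperate is 2r − (1−r); from Defect it is −3r.
Setting these equal: 3r − 1 = −3r, so r = 1/6.

1/6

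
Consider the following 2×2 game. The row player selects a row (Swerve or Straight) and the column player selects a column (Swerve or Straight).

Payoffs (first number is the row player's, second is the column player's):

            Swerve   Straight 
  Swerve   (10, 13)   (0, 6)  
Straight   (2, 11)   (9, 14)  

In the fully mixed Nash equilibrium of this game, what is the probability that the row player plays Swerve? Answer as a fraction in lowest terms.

Let p be the probability that the row player plays Swerve. In a completely mixed equilibrium, the column player must be indifferent between Swerve and Straight.
The column player's expected payoff from Swerve is 13p + 11(1−p); from Straight it is 6p + 14(1−p).
Setting these equal: 2p + 11 = −8p + 14, so p = 3/10.

3/10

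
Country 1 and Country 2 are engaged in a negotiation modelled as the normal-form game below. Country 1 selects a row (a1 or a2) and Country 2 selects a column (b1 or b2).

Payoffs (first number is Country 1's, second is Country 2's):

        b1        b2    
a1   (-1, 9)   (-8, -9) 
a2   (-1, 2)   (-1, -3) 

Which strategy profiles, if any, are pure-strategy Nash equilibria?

(a1, b1) and (a2, b1)

(a1, b1): Country 1 gets -1 ≥ -1 from a2, and Country 2 gets 9 ≥ -9 from b2 — Nash equilibrium.
(a1, b2): Country 1 prefers a2 (-1 > -8); Country 2 prefers b1 (9 > -9) — not an equilibrium.
(a2, b1): Country 1 gets -1 ≥ -1 from a1, and Country 2 gets 2 ≥ -3 from b2 — Nash equilibrium.
(a2, b2): Country 2 prefers b1 (2 > -3) — not an equilibrium.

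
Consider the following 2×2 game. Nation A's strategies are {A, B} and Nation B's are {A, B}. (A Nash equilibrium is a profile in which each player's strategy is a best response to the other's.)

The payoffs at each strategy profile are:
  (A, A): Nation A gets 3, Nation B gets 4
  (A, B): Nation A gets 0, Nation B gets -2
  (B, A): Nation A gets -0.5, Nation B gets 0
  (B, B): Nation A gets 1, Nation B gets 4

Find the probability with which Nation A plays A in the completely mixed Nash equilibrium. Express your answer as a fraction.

2/5

Let r be the probability that Nation A plays A. In a completely mixed equilibrium, Nation B must be indifferent between A and B.
Nation B's expected payoff from A is 4r; from B it is −2r + 4(1−r).
Setting these equal: 4r = −6r + 4, so r = 2/5.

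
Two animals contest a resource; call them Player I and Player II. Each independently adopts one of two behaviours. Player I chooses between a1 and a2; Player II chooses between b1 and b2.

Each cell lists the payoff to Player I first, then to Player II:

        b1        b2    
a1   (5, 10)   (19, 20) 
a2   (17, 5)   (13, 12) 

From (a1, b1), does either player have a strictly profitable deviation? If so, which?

Both

Player I at (a1, b1) earns 5; deviating to a2 yields 17 — a strict improvement.
Player II earns 10; deviating to b2 yields 20 — a strict improvement.
Both Player I and Player II have strictly profitable deviations.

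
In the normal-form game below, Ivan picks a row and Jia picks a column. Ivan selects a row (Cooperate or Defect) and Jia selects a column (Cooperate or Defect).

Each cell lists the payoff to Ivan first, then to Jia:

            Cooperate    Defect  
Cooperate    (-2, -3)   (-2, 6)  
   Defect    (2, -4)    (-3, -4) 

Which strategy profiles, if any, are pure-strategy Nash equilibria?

(Cooperate, Defect) and (Defect, Cooperate)

(Cooperate, Cooperate): Ivan prefers Defect (2 > -2); Jia prefers Defect (6 > -3) — not an equilibrium.
(Cooperate, Defect): Ivan gets -2 ≥ -3 from Defect, and Jia gets 6 ≥ -3 from Cooperate — Nash equilibrium.
(Defect, Cooperate): Ivan gets 2 ≥ -2 from Cooperate, and Jia gets -4 ≥ -4 from Defect — Nash equilibrium.
(Defect, Defect): Ivan prefers Cooperate (-2 > -3) — not an equilibrium.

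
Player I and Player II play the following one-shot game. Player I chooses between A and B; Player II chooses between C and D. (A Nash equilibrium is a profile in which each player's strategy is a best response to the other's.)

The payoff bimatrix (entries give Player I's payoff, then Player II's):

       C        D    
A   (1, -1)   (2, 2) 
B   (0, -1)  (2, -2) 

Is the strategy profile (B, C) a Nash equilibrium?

At (B, C), Player I earns 0; switching to A would give 1, so Player I would deviate.
Player II earns -1; switching to D would give -2, so Player II has no profitable deviation.
Since at least one player can profitably deviate, this is not a Nash equilibrium.

No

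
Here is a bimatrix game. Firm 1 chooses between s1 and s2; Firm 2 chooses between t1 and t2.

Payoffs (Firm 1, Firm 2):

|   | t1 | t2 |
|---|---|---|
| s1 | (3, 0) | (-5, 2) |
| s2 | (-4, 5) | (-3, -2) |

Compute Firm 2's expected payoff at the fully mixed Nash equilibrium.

First find p, the probability Firm 1 plays s1, from Firm 2's indifference between t1 and t2: 5(1−p) = 2p − 2(1−p), giving p = 7/9.
Since Firm 2 is indifferent in equilibrium, Firm 2's expected payoff equals the payoff from either column against (7/9, 2/9). Using t1: 5(2/9) = 10/9.

10/9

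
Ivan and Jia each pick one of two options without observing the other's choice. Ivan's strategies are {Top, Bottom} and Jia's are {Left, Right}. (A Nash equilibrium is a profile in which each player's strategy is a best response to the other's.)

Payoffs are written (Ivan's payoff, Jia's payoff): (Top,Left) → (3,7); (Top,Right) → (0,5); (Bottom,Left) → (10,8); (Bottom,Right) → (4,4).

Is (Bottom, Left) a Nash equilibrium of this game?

Yes

At (Bottom, Left), Ivan earns 10; switching to Top would give 3, so Ivan has no profitable deviation.
Jia earns 8; switching to Right would give 4, so Jia has no profitable deviation.
Neither player can gain by a unilateral deviation, so this profile is a Nash equilibrium.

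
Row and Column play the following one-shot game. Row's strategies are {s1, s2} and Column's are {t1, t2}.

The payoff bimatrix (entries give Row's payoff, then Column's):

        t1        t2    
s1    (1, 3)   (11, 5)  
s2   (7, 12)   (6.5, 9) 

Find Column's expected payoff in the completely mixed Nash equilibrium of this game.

33/5

First find p, the probability Row plays s1, from Column's indifference between t1 and t2: 3p + 12(1−p) = 5p + 9(1−p), giving p = 3/5.
Since Column is indifferent in equilibrium, Column's expected payoff equals the payoff from either column against (3/5, 2/5). Using t1: 3(3/5) + 12(2/5) = 33/5.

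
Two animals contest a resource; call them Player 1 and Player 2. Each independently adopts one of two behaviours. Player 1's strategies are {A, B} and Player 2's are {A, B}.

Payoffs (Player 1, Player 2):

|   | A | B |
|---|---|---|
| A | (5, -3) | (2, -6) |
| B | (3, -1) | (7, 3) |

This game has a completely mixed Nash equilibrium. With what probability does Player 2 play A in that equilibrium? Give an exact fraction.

5/7

Let y be the probability that Player 2 plays A. In a completely mixed equilibrium, Player 1 must be indifferent between A and B.
Player 1's expected payoff from A is 5y + 2(1−y); from B it is 3y + 7(1−y).
Setting these equal: 3y + 2 = −4y + 7, so y = 5/7.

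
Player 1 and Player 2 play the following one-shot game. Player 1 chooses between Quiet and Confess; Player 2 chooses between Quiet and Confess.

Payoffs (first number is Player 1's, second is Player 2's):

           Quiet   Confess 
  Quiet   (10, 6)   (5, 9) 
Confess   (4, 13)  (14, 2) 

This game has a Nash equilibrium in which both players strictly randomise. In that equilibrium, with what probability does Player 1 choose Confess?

3/14

Let r be the probability that Player 1 plays Quiet. In a completely mixed equilibrium, Player 2 must be indifferent between Quiet and Confess.
Player 2's expected payoff from Quiet is 6r + 13(1−r); from Confess it is 9r + 2(1−r).
Setting these equal: −7r + 13 = 7r + 2, so r = 11/14.
Therefore Player 1 plays Confess with probability 1 − 11/14 = 3/14.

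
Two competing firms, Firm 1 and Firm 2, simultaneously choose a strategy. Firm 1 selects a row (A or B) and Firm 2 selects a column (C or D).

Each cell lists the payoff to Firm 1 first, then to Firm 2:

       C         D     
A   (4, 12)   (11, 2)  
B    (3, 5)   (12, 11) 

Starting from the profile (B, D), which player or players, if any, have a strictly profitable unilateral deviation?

Neither

Firm 1 at (B, D) earns 12; deviating to A yields 11 — not better.
Firm 2 earns 11; deviating to C yields 5 — not better.
Neither player can strictly improve; the profile is a Nash equilibrium.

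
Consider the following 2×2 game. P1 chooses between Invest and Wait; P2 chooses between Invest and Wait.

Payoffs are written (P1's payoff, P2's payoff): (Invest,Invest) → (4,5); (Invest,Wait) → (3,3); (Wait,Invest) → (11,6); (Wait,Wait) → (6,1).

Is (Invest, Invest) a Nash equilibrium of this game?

At (Invest, Invest), P1 earns 4; switching to Wait would give 11, so P1 would deviate.
P2 earns 5; switching to Wait would give 3, so P2 has no profitable deviation.
Since at least one player can profitably deviate, this is not a Nash equilibrium.

No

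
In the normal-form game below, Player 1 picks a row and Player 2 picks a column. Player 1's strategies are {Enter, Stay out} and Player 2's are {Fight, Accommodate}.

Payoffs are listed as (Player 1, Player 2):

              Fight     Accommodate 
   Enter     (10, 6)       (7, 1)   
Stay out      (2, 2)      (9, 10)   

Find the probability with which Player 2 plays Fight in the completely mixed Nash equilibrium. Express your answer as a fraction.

Let y be the probability that Player 2 plays Fight. In a completely mixed equilibrium, Player 1 must be indifferent between Enter and Stay out.
Player 1's expected payoff from Enter is 10y + 7(1−y); from Stay out it is 2y + 9(1−y).
Setting these equal: 3y + 7 = −7y + 9, so y = 1/5.

1/5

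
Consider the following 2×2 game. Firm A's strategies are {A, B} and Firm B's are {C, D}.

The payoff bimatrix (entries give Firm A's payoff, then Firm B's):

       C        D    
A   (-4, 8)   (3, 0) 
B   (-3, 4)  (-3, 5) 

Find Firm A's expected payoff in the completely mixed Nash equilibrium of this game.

-3

First find q, the probability Firm B plays C, from Firm A's indifference between A and B: −4q + 3(1−q) = −3q − 3(1−q), giving q = 6/7.
Since Firm A is indifferent in equilibrium, Firm A's expected payoff equals the payoff from either row against (6/7, 1/7). Using A: −4(6/7) + 3(1/7) = -3.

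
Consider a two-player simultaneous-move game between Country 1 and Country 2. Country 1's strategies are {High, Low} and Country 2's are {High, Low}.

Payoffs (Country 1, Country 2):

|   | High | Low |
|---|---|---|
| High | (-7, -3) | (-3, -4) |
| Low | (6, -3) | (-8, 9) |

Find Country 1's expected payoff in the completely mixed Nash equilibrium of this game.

First find q, the probability Country 2 plays High, from Country 1's indifference between High and Low: −7q − 3(1−q) = 6q − 8(1−q), giving q = 5/18.
Since Country 1 is indifferent in equilibrium, Country 1's expected payoff equals the payoff from either row against (5/18, 13/18). Using High: −7(5/18) − 3(13/18) = -37/9.

-37/9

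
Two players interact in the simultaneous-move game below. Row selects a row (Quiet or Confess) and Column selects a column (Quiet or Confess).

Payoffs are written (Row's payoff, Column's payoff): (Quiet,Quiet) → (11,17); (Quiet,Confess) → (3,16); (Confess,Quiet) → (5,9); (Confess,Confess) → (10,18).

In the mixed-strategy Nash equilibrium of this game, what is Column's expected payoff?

First find x, the probability Row plays Quiet, from Column's indifference between Quiet and Confess: 17x + 9(1−x) = 16x + 18(1−x), giving x = 9/10.
Since Column is indifferent in equilibrium, Column's expected payoff equals the payoff from either column against (9/10, 1/10). Using Quiet: 17(9/10) + 9(1/10) = 81/5.

81/5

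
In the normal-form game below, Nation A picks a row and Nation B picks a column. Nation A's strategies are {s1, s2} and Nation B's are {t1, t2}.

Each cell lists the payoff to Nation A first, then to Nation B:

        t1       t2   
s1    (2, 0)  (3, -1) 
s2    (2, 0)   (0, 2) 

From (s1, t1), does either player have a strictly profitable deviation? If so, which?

Nation A at (s1, t1) earns 2; deviating to s2 yields 2 — not better.
Nation B earns 0; deviating to t2 yields -1 — not better.
Neither player can strictly improve; the profile is a Nash equilibrium.

Neither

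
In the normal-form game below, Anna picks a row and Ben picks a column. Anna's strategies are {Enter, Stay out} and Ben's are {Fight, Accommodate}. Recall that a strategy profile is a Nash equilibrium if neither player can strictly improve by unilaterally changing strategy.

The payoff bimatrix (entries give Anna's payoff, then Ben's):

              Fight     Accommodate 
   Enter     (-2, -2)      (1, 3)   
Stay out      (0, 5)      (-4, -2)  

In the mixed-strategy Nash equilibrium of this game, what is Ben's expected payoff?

11/12

First find x, the probability Anna plays Enter, from Ben's indifference between Fight and Accommodate: −2x + 5(1−x) = 3x − 2(1−x), giving x = 7/12.
Since Ben is indifferent in equilibrium, Ben's expected payoff equals the payoff from either column against (7/12, 5/12). Using Fight: −2(7/12) + 5(5/12) = 11/12.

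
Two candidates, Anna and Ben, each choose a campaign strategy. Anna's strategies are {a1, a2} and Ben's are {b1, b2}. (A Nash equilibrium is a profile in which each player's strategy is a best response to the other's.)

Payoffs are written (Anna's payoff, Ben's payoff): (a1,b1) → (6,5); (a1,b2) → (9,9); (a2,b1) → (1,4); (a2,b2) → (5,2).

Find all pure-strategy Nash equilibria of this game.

(a1, b1): Ben prefers b2 (9 > 5) — not an equilibrium.
(a1, b2): Anna gets 9 ≥ 5 from a2, and Ben gets 9 ≥ 5 from b1 — Nash equilibrium.
(a2, b1): Anna prefers a1 (6 > 1) — not an equilibrium.
(a2, b2): Anna prefers a1 (9 > 5); Ben prefers b1 (4 > 2) — not an equilibrium.

(a1, b2)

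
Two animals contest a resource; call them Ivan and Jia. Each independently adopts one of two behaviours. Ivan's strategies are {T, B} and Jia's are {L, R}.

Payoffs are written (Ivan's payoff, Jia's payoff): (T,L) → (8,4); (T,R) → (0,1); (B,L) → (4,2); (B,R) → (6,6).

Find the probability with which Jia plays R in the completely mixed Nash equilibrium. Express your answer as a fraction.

Let q be the probability that Jia plays L. In a completely mixed equilibrium, Ivan must be indifferent between T and B.
Ivan's expected payoff from T is 8q; from B it is 4q + 6(1−q).
Setting these equal: 8q = −2q + 6, so q = 3/5.
Therefore Jia plays R with probability 1 − 3/5 = 2/5.

2/5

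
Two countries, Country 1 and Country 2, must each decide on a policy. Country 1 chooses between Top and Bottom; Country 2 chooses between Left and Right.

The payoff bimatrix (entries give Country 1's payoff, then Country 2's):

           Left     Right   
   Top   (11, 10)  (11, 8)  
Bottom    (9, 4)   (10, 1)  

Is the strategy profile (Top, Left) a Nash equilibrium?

Yes

At (Top, Left), Country 1 earns 11; switching to Bottom would give 9, so Country 1 has no profitable deviation.
Country 2 earns 10; switching to Right would give 8, so Country 2 has no profitable deviation.
Neither player can gain by a unilateral deviation, so this profile is a Nash equilibrium.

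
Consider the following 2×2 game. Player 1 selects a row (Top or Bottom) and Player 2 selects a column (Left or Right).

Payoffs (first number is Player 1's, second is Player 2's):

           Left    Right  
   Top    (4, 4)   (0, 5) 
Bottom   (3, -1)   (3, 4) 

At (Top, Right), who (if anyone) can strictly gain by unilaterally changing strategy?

Player 1 at (Top, Right) earns 0; deviating to Bottom yields 3 — a strict improvement.
Player 2 earns 5; deviating to Left yields 4 — not better.
Only Player 1 has a strictly profitable deviation.

Player 1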